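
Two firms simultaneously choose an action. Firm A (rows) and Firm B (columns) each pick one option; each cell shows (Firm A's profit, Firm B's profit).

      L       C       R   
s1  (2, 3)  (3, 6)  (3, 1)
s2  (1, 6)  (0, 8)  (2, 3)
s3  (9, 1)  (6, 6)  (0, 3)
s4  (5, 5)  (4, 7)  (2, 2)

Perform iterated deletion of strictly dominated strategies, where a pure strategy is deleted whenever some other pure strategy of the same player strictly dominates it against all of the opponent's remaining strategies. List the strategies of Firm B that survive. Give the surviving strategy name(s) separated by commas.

Row s2 is eliminated: s1 beats it against every remaining column (L: 2>1, C: 3>0, R: 3>2).
Column L is eliminated: C beats it against every remaining row (s1: 6>3, s3: 6>1, s4: 7>5).
For Firm B, C strictly dominates R on the remaining rows (s1: 6>1, s3: 6>3, s4: 7>2); eliminate R.
For Firm A, s3 strictly dominates s1 on the remaining columns (C: 6>3); eliminate s1.
Firm A's strategy s4 is strictly dominated by s3 (C: 6>4) and is removed.
Among the remaining strategies, none is strictly dominated by another pure strategy of the same player, so the elimination stops.
Surviving strategies — Firm A: {s3}; Firm B: {C}.

C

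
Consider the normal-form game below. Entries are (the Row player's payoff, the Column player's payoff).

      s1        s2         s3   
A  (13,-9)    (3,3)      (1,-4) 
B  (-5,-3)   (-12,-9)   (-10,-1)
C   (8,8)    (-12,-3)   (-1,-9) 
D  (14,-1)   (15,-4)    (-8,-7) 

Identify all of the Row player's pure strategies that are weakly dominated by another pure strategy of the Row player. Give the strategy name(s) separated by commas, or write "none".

B, C

Nothing dominates A: B at s1 (13>-5); C at s1 (13>8); D at s3 (1>-8).
A weakly dominates B — s1: 13>-5, s2: 3>-12, s3: 1>-10.
A weakly dominates C — s1: 13>8, s2: 3>-12, s3: 1>-1.
D: no other strategy beats it everywhere (A at s1 (14>13); B at s1 (14>-5); C at s1 (14>8)).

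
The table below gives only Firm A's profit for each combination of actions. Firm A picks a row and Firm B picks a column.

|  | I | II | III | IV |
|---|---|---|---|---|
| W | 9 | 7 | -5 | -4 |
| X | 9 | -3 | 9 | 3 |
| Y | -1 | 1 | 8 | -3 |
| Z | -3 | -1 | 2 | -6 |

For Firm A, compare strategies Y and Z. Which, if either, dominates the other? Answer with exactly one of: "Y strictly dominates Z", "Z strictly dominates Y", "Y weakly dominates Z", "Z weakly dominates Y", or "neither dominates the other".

Y strictly dominates Z

Y's payoffs vs Z's, by Firm B's action — I: -1>-3, II: 1>-1, III: 8>2, IV: -3>-6.
Y gives a strictly higher payoff against each choice by Firm B, so Y strictly dominates Z.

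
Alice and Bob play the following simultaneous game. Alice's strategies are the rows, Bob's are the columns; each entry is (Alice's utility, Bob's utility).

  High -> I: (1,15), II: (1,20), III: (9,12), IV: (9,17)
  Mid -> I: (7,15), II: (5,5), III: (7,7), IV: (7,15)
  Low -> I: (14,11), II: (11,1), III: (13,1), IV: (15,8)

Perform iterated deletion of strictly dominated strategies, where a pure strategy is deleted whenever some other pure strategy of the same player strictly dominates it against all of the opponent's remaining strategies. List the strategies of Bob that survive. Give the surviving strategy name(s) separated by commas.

For Alice, Low strictly dominates High on the remaining columns (I: 14>1, II: 11>1, III: 13>9, IV: 15>9); eliminate High.
Row Mid is eliminated: Low beats it against every remaining column (I: 14>7, II: 11>5, III: 13>7, IV: 15>7).
Column II is eliminated: I beats it against every remaining row (Low: 11>1).
Column III is eliminated: I beats it against every remaining row (Low: 11>1).
For Bob, I strictly dominates IV on the remaining rows (Low: 11>8); eliminate IV.
Among the remaining strategies, none is strictly dominated by another pure strategy of the same player, so the elimination stops.
Surviving strategies — Alice: {Low}; Bob: {I}.

I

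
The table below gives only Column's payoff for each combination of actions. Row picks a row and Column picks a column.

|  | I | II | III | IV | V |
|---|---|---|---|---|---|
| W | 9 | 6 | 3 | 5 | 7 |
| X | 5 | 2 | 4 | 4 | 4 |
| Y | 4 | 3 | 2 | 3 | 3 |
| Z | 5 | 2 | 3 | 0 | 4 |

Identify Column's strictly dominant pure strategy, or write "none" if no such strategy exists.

I vs II: W: 9>6, X: 5>2, Y: 4>3, Z: 5>2.
I vs III: W: 9>3, X: 5>4, Y: 4>2, Z: 5>3.
I vs IV: W: 9>5, X: 5>4, Y: 4>3, Z: 5>0.
I vs V: W: 9>7, X: 5>4, Y: 4>3, Z: 5>4.
I strictly beats every other strategy against every opponent action, so it is strictly dominant.

I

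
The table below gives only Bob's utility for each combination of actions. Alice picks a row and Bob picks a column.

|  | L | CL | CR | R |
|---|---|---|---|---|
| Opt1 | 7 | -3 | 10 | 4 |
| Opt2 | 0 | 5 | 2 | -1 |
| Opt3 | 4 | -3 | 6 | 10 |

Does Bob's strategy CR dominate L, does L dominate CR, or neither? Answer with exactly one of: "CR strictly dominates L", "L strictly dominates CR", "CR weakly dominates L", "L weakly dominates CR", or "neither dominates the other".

CR strictly dominates L

Compare CR to L across each opponent action: Opt1: 10>7, Opt2: 2>0, Opt3: 6>4.
CR gives a strictly higher payoff against each opponent action, so CR strictly dominates L.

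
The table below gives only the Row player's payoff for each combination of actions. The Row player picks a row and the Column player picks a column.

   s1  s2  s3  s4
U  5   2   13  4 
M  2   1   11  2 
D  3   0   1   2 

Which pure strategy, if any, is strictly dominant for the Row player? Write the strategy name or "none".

U vs M: s1: 5>2, s2: 2>1, s3: 13>11, s4: 4>2.
U vs D: s1: 5>3, s2: 2>0, s3: 13>1, s4: 4>2.
U strictly beats every other strategy against every opponent action, so it is strictly dominant.

U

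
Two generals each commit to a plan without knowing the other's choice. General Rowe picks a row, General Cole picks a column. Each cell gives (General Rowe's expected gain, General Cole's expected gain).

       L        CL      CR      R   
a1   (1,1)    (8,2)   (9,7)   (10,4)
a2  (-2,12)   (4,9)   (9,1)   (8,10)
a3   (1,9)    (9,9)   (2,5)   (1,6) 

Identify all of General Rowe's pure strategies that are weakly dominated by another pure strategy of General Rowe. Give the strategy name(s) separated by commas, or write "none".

a1: no other strategy beats it everywhere (a2 at L (1>-2); a3 at CR (9>2)).
a2 is weakly dominated by a1 (L: 1>-2, CL: 8>4, CR: 9=9, R: 10>8).
Nothing dominates a3: a1 at CL (9>8); a2 at L (1>-2).

a2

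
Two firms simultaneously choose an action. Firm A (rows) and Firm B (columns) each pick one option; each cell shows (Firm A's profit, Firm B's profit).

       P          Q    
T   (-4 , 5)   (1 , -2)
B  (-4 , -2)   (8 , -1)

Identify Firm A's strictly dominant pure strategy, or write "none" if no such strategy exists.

T fails to dominate B at P (-4=-4).
B fails to dominate T at P (-4=-4).
No single strategy dominates all the others.

none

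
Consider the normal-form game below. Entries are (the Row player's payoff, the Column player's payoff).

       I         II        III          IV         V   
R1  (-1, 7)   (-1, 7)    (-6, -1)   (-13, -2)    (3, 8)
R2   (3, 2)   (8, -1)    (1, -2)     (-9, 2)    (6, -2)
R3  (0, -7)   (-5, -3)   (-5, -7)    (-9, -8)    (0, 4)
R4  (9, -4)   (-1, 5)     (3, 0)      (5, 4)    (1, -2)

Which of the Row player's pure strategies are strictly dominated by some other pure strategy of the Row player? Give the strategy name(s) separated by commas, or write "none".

R1, R3

R1 is strictly dominated by R2 (I: 3>-1, II: 8>-1, III: 1>-6, IV: -9>-13, V: 6>3).
R2 is not dominated — it holds its own against R1 at I (3>-1); R3 at I (3>0); R4 at II (8>-1).
R3: dominated, since R4 does at least as well everywhere (I: 9>0, II: -1>-5, III: 3>-5, IV: 5>-9, V: 1>0).
Nothing dominates R4: R1 at I (9>-1); R2 at I (9>3); R3 at I (9>0).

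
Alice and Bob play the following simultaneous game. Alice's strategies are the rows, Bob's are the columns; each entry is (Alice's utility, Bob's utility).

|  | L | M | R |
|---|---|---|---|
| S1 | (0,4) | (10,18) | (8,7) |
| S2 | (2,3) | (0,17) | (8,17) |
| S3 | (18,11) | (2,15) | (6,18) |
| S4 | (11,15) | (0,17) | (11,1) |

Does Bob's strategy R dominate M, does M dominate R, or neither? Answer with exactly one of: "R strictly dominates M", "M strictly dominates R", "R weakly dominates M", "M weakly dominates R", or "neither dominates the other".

neither dominates the other

R's payoffs vs M's, by Alice's action — S1: 7<18, S2: 17=17, S3: 18>15, S4: 1<17.
R does better at S3 but worse at S1, S4; neither strategy dominates the other.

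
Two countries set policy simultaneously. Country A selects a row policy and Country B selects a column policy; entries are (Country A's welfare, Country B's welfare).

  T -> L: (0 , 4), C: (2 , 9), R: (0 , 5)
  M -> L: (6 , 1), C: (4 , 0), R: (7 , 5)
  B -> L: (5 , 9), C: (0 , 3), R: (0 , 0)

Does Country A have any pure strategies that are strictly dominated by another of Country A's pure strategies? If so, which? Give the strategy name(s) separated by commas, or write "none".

T, B

M strictly dominates T — L: 6>0, C: 4>2, R: 7>0.
Nothing dominates M: T at L (6>0); B at L (6>5).
B is strictly dominated by M (L: 6>5, C: 4>0, R: 7>0).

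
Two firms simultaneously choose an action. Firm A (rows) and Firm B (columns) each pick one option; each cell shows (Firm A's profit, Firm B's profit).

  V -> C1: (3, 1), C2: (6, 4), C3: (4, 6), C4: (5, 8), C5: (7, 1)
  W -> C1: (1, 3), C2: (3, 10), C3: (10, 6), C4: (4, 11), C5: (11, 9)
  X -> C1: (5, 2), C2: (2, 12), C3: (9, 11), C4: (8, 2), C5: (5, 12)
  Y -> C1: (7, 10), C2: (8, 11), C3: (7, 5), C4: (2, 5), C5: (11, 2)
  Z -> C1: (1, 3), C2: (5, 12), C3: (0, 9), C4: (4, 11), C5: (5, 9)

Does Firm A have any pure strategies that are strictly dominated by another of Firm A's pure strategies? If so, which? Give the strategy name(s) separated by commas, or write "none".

Nothing dominates V: W at C1 (3>1); X at C2 (6>2); Y at C4 (5>2); Z at C1 (3>1).
W is not dominated — it holds its own against V at C3 (10>4); X at C2 (3>2); Y at C3 (10>7); Z at C1 (1=1).
Nothing dominates X: V at C1 (5>3); W at C1 (5>1); Y at C3 (9>7); Z at C1 (5>1).
Nothing dominates Y: V at C1 (7>3); W at C1 (7>1); X at C1 (7>5); Z at C1 (7>1).
V strictly dominates Z — C1: 3>1, C2: 6>5, C3: 4>0, C4: 5>4, C5: 7>5.

Z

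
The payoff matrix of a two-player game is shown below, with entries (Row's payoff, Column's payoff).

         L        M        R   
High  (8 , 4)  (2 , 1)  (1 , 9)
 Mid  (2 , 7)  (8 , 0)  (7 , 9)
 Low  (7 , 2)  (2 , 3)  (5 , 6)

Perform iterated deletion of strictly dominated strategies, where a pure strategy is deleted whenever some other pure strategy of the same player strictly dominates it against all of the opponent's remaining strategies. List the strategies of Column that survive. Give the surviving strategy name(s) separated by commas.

Column's strategy L is strictly dominated by R (High: 9>4, Mid: 9>7, Low: 6>2) and is removed.
Row High is eliminated: Mid beats it against every remaining column (M: 8>2, R: 7>1).
For Row, Mid strictly dominates Low on the remaining columns (M: 8>2, R: 7>5); eliminate Low.
Column's strategy M is strictly dominated by R (Mid: 9>0) and is removed.
Among the remaining strategies, none is strictly dominated by another pure strategy of the same player, so the elimination stops.
Surviving strategies — Row: {Mid}; Column: {R}.

R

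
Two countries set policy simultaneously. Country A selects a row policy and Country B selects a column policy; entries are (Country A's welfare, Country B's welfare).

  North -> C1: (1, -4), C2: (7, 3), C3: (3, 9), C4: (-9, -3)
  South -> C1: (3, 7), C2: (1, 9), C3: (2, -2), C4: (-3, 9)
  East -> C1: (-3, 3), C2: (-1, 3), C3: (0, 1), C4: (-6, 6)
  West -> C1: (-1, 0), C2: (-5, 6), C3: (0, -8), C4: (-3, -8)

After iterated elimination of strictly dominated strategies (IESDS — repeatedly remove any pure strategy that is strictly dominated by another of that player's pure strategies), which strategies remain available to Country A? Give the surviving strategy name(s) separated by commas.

For Country A, South strictly dominates East on the remaining columns (C1: 3>-3, C2: 1>-1, C3: 2>0, C4: -3>-6); eliminate East.
Country B's strategy C1 is strictly dominated by C2 (North: 3>-4, South: 9>7, West: 6>0) and is removed.
Among the remaining strategies, none is strictly dominated by another pure strategy of the same player, so the elimination stops.
Surviving strategies — Country A: {North, South, West}; Country B: {C2, C3, C4}.

North, South, West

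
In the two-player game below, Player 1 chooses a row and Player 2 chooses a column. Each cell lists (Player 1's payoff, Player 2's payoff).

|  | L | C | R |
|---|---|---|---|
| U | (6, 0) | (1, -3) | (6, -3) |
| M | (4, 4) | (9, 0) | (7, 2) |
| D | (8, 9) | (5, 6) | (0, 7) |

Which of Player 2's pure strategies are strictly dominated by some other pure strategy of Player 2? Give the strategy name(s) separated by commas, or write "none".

C, R

Nothing dominates L: C at U (0>-3); R at U (0>-3).
L strictly dominates C — U: 0>-3, M: 4>0, D: 9>6.
R: dominated, since L does at least as well everywhere (U: 0>-3, M: 4>2, D: 9>7).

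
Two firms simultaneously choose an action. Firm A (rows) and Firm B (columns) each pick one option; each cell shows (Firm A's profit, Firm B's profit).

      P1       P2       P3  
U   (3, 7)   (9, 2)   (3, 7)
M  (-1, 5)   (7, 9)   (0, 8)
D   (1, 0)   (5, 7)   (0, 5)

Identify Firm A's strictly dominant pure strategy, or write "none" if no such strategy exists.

U

U vs M: P1: 3>-1, P2: 9>7, P3: 3>0.
U vs D: P1: 3>1, P2: 9>5, P3: 3>0.
U strictly beats every other strategy against every opponent action, so it is strictly dominant.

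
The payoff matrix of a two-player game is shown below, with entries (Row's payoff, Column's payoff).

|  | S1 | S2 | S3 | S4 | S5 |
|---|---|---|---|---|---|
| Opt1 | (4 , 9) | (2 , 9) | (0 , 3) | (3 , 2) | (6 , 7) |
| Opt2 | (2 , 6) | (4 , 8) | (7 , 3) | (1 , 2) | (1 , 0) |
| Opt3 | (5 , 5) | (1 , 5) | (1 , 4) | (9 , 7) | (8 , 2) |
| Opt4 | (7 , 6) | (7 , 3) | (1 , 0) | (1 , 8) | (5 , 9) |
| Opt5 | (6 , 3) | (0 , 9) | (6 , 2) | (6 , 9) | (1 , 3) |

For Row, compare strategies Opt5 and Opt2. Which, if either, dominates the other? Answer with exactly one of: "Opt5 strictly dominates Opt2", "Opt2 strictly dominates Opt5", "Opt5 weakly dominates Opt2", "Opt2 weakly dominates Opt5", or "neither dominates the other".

neither dominates the other

Opt5's payoffs vs Opt2's, by Column's action — S1: 6>2, S2: 0<4, S3: 6<7, S4: 6>1, S5: 1=1.
Opt5 does better at S1, S4 but worse at S2, S3; neither strategy dominates the other.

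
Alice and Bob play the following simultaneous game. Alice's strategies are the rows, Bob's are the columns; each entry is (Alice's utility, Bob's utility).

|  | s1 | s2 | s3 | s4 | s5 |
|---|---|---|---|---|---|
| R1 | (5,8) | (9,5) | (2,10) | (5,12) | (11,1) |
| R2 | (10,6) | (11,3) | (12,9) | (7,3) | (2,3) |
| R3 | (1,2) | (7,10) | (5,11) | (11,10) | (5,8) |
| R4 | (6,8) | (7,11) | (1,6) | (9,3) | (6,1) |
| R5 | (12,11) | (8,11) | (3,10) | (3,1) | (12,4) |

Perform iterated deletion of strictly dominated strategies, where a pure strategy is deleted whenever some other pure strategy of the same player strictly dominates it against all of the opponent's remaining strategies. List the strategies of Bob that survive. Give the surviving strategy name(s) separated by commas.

s1, s2, s3

Bob's strategy s5 is strictly dominated by s3 (R1: 10>1, R2: 9>3, R3: 11>8, R4: 6>1, R5: 10>4) and is removed.
Row R1 is eliminated: R2 beats it against every remaining column (s1: 10>5, s2: 11>9, s3: 12>2, s4: 7>5).
Column s4 is eliminated: s3 beats it against every remaining row (R2: 9>3, R3: 11>10, R4: 6>3, R5: 10>1).
Alice's strategy R3 is strictly dominated by R2 (s1: 10>1, s2: 11>7, s3: 12>5) and is removed.
Row R4 is eliminated: R2 beats it against every remaining column (s1: 10>6, s2: 11>7, s3: 12>1).
Among the remaining strategies, none is strictly dominated by another pure strategy of the same player, so the elimination stops.
Surviving strategies — Alice: {R2, R5}; Bob: {s1, s2, s3}.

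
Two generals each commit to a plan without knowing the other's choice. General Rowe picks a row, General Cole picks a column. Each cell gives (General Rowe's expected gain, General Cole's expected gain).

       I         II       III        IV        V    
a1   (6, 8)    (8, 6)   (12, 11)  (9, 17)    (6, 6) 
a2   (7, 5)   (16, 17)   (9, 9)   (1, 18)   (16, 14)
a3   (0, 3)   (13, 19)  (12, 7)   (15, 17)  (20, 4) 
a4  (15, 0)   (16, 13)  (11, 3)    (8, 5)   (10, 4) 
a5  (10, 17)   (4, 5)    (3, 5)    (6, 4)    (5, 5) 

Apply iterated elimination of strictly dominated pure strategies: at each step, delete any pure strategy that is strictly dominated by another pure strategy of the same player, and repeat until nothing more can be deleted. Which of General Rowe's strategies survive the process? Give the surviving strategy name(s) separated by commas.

General Rowe's strategy a5 is strictly dominated by a4 (I: 15>10, II: 16>4, III: 11>3, IV: 8>6, V: 10>5) and is removed.
General Cole's strategy I is strictly dominated by III (a1: 11>8, a2: 9>5, a3: 7>3, a4: 3>0) and is removed.
For General Cole, IV strictly dominates III on the remaining rows (a1: 17>11, a2: 18>9, a3: 17>7, a4: 5>3); eliminate III.
General Rowe's strategy a1 is strictly dominated by a3 (II: 13>8, IV: 15>9, V: 20>6) and is removed.
For General Cole, II strictly dominates V on the remaining rows (a2: 17>14, a3: 19>4, a4: 13>4); eliminate V.
Among the remaining strategies, none is strictly dominated by another pure strategy of the same player, so the elimination stops.
Surviving strategies — General Rowe: {a2, a3, a4}; General Cole: {II, IV}.

a2, a3, a4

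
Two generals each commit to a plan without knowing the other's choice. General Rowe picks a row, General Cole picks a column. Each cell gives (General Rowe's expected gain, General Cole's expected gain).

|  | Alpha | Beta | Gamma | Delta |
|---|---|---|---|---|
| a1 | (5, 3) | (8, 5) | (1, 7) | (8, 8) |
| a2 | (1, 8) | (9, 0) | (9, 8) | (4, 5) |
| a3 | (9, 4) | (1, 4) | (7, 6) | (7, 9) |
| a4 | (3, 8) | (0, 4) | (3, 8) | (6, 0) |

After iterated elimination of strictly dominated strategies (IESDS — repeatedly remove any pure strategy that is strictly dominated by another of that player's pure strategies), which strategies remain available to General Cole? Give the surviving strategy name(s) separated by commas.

General Rowe's strategy a4 is strictly dominated by a3 (Alpha: 9>3, Beta: 1>0, Gamma: 7>3, Delta: 7>6) and is removed.
Column Beta is eliminated: Gamma beats it against every remaining row (a1: 7>5, a2: 8>0, a3: 6>4).
Among the remaining strategies, none is strictly dominated by another pure strategy of the same player, so the elimination stops.
Surviving strategies — General Rowe: {a1, a2, a3}; General Cole: {Alpha, Gamma, Delta}.

Alpha, Gamma, Delta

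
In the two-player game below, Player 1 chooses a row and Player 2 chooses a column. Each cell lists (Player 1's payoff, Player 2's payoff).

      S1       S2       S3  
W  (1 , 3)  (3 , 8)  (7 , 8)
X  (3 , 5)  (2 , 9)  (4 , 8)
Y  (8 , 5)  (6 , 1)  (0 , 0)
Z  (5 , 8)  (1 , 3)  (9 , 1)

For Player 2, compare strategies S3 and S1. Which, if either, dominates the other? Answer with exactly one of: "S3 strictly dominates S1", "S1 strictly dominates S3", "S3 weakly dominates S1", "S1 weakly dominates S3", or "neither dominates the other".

neither dominates the other

Compare S3 to S1 across every action of Player 1: W: 8>3, X: 8>5, Y: 0<5, Z: 1<8.
S3 does better at W, X but worse at Y, Z; neither strategy dominates the other.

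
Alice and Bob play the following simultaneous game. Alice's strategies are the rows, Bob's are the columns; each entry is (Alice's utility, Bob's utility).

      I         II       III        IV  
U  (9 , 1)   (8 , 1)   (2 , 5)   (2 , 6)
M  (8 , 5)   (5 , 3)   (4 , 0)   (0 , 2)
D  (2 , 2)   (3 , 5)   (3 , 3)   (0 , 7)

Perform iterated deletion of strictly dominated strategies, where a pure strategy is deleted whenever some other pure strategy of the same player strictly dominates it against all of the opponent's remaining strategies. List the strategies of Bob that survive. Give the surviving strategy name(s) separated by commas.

Bob's strategy III is strictly dominated by IV (U: 6>5, M: 2>0, D: 7>3) and is removed.
Row M is eliminated: U beats it against every remaining column (I: 9>8, II: 8>5, IV: 2>0).
Alice's strategy D is strictly dominated by U (I: 9>2, II: 8>3, IV: 2>0) and is removed.
Bob's strategy I is strictly dominated by IV (U: 6>1) and is removed.
Bob's strategy II is strictly dominated by IV (U: 6>1) and is removed.
Among the remaining strategies, none is strictly dominated by another pure strategy of the same player, so the elimination stops.
Surviving strategies — Alice: {U}; Bob: {IV}.

IV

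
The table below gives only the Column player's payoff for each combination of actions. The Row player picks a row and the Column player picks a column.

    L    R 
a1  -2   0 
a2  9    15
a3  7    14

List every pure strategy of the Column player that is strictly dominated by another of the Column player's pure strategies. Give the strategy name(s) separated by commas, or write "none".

R strictly dominates L — a1: 0>-2, a2: 15>9, a3: 14>7.
Nothing dominates R: L at a1 (0>-2).

L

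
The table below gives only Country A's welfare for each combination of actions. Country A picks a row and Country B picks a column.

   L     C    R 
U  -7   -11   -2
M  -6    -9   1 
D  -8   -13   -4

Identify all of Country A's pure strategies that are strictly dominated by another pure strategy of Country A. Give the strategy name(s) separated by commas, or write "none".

U: dominated, since M does at least as well everywhere (L: -6>-7, C: -9>-11, R: 1>-2).
M is not dominated — it holds its own against U at L (-6>-7); D at L (-6>-8).
D is strictly dominated by U (L: -7>-8, C: -11>-13, R: -2>-4).

U, D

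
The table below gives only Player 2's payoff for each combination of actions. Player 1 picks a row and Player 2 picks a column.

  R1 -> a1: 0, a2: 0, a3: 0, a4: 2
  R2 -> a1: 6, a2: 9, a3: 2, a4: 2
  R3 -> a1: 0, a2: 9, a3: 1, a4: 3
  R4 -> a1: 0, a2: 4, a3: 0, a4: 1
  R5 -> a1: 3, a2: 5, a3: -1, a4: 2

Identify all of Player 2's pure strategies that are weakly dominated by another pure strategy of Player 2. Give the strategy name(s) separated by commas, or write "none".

a1, a3

a2 weakly dominates a1 — R1: 0=0, R2: 9>6, R3: 9>0, R4: 4>0, R5: 5>3.
a2: no other strategy beats it everywhere (a1 at R2 (9>6); a3 at R2 (9>2); a4 at R2 (9>2)).
a2 weakly dominates a3 — R1: 0=0, R2: 9>2, R3: 9>1, R4: 4>0, R5: 5>-1.
a4: no other strategy beats it everywhere (a1 at R1 (2>0); a2 at R1 (2>0); a3 at R1 (2>0)).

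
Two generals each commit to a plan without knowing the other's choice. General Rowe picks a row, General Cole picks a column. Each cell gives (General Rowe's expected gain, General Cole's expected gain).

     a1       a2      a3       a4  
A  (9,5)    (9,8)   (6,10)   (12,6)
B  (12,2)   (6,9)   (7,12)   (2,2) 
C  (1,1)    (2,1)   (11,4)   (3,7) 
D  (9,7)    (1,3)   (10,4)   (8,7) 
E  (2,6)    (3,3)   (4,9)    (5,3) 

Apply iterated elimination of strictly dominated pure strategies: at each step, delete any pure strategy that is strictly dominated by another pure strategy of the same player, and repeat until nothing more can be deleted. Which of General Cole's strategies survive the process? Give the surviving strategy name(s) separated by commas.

For General Rowe, A strictly dominates E on the remaining columns (a1: 9>2, a2: 9>3, a3: 6>4, a4: 12>5); eliminate E.
For General Cole, a3 strictly dominates a2 on the remaining rows (A: 10>8, B: 12>9, C: 4>1, D: 4>3); eliminate a2.
Among the remaining strategies, none is strictly dominated by another pure strategy of the same player, so the elimination stops.
Surviving strategies — General Rowe: {A, B, C, D}; General Cole: {a1, a3, a4}.

a1, a3, a4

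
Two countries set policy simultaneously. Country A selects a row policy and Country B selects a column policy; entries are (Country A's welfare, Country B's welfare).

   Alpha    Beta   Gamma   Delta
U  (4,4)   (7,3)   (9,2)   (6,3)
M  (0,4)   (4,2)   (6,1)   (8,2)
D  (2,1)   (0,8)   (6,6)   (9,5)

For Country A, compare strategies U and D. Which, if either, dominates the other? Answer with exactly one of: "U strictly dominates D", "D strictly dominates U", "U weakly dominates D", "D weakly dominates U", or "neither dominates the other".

neither dominates the other

U's payoffs vs D's, by Country B's action — Alpha: 4>2, Beta: 7>0, Gamma: 9>6, Delta: 6<9.
U does better at Alpha, Beta, Gamma but worse at Delta; neither strategy dominates the other.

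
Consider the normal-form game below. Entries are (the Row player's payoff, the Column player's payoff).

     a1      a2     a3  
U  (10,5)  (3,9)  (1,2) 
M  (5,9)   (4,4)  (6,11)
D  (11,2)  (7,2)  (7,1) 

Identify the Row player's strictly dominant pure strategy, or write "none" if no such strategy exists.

D vs U: a1: 11>10, a2: 7>3, a3: 7>1.
D vs M: a1: 11>5, a2: 7>4, a3: 7>6.
D strictly beats every other strategy against every opponent action, so it is strictly dominant.

D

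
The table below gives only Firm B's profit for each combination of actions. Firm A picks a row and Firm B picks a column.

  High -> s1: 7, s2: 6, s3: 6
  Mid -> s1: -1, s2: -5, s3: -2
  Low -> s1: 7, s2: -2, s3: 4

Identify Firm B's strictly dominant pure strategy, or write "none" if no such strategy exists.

s1 vs s2: High: 7>6, Mid: -1>-5, Low: 7>-2.
s1 vs s3: High: 7>6, Mid: -1>-2, Low: 7>4.
s1 strictly beats every other strategy against every opponent action, so it is strictly dominant.

s1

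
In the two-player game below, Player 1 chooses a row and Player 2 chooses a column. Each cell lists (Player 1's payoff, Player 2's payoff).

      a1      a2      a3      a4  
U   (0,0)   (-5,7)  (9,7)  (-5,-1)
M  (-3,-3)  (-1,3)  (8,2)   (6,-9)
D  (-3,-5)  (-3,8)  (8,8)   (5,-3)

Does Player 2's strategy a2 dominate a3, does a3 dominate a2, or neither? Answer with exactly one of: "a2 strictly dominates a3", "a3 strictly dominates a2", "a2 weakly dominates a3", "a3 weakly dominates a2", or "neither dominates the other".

a2 weakly dominates a3

Compare a2 to a3 across every action of Player 1: U: 7=7, M: 3>2, D: 8=8.
a2 is at least as good everywhere and strictly better somewhere (tied only at U, D), so a2 weakly but not strictly dominates a3.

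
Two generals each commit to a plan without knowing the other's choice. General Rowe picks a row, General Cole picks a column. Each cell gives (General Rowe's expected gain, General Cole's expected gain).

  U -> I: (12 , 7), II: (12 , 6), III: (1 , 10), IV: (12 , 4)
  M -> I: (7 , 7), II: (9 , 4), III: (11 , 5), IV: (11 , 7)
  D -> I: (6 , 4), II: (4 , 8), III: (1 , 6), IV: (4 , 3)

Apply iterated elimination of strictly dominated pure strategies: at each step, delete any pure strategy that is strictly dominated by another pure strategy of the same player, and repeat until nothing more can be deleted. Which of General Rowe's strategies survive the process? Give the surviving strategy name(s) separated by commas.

U, M

For General Rowe, M strictly dominates D on the remaining columns (I: 7>6, II: 9>4, III: 11>1, IV: 11>4); eliminate D.
General Cole's strategy II is strictly dominated by I (U: 7>6, M: 7>4) and is removed.
Among the remaining strategies, none is strictly dominated by another pure strategy of the same player, so the elimination stops.
Surviving strategies — General Rowe: {U, M}; General Cole: {I, III, IV}.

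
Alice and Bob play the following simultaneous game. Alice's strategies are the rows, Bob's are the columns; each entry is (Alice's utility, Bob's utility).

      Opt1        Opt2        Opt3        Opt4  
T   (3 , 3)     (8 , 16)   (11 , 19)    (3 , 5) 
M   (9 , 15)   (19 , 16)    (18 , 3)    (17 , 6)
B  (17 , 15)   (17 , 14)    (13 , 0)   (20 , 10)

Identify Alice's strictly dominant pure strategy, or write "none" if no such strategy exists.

T fails to dominate M at Opt1 (3<9).
M fails to dominate B at Opt1 (9<17).
B fails to dominate M at Opt2 (17<19).
No single strategy dominates all the others.

none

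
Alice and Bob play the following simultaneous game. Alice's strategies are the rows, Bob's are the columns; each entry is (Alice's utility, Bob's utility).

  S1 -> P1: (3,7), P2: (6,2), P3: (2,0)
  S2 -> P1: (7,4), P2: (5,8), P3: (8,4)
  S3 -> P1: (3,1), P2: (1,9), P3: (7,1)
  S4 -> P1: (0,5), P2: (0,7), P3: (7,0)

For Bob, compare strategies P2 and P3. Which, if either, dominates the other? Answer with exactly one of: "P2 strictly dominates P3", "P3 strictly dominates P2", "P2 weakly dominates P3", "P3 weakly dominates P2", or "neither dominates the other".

Compare P2 to P3 across each opponent action: S1: 2>0, S2: 8>4, S3: 9>1, S4: 7>0.
P2 gives a strictly higher payoff against each opponent action, so P2 strictly dominates P3.

P2 strictly dominates P3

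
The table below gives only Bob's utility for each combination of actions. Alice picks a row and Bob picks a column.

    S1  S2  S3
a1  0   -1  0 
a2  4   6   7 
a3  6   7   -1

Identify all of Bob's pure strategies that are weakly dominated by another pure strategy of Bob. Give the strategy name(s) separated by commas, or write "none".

Nothing dominates S1: S2 at a1 (0>-1); S3 at a3 (6>-1).
S2 is not dominated — it holds its own against S1 at a2 (6>4); S3 at a3 (7>-1).
S3 is not dominated — it holds its own against S1 at a2 (7>4); S2 at a1 (0>-1).

none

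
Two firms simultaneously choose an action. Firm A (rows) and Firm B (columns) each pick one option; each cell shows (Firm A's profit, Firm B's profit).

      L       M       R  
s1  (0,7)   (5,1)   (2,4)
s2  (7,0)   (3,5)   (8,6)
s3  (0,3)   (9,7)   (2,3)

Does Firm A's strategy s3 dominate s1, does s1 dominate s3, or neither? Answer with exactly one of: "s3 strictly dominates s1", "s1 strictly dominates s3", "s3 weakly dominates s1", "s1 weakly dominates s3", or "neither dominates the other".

s3's payoffs vs s1's, by Firm B's action — L: 0=0, M: 9>5, R: 2=2.
s3 is at least as good everywhere and strictly better somewhere (tied only at L, R), so s3 weakly but not strictly dominates s1.

s3 weakly dominates s1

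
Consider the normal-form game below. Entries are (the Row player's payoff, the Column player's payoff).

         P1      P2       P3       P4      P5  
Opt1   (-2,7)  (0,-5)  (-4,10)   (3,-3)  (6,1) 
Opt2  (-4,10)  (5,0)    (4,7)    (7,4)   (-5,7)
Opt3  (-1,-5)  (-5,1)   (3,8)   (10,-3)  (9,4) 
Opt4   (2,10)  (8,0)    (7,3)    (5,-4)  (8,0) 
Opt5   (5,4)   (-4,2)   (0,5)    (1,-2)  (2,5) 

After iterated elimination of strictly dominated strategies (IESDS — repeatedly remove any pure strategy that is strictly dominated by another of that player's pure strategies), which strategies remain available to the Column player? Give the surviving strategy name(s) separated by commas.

P1, P3, P5

For the Row player, Opt4 strictly dominates Opt1 on the remaining columns (P1: 2>-2, P2: 8>0, P3: 7>-4, P4: 5>3, P5: 8>6); eliminate Opt1.
Column P2 is eliminated: P3 beats it against every remaining row (Opt2: 7>0, Opt3: 8>1, Opt4: 3>0, Opt5: 5>2).
For the Column player, P3 strictly dominates P4 on the remaining rows (Opt2: 7>4, Opt3: 8>-3, Opt4: 3>-4, Opt5: 5>-2); eliminate P4.
The Row player's strategy Opt2 is strictly dominated by Opt4 (P1: 2>-4, P3: 7>4, P5: 8>-5) and is removed.
Among the remaining strategies, none is strictly dominated by another pure strategy of the same player, so the elimination stops.
Surviving strategies — the Row player: {Opt3, Opt4, Opt5}; the Column player: {P1, P3, P5}.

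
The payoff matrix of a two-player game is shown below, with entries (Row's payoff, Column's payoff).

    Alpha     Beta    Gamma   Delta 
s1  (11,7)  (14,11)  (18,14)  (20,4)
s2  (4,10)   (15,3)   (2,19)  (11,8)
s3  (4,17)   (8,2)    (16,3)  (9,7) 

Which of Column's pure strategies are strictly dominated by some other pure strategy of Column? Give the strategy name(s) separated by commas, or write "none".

Alpha is not dominated — it holds its own against Beta at s2 (10>3); Gamma at s3 (17>3); Delta at s1 (7>4).
Beta: dominated, since Gamma does at least as well everywhere (s1: 14>11, s2: 19>3, s3: 3>2).
Nothing dominates Gamma: Alpha at s1 (14>7); Beta at s1 (14>11); Delta at s1 (14>4).
Delta: dominated, since Alpha does at least as well everywhere (s1: 7>4, s2: 10>8, s3: 17>7).

Beta, Delta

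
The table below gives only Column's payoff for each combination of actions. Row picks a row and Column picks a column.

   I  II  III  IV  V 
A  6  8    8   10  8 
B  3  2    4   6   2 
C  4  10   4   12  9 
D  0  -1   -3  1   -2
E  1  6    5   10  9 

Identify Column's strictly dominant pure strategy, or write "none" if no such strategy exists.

IV

IV vs I: A: 10>6, B: 6>3, C: 12>4, D: 1>0, E: 10>1.
IV vs II: A: 10>8, B: 6>2, C: 12>10, D: 1>-1, E: 10>6.
IV vs III: A: 10>8, B: 6>4, C: 12>4, D: 1>-3, E: 10>5.
IV vs V: A: 10>8, B: 6>2, C: 12>9, D: 1>-2, E: 10>9.
IV strictly beats every other strategy against every opponent action, so it is strictly dominant.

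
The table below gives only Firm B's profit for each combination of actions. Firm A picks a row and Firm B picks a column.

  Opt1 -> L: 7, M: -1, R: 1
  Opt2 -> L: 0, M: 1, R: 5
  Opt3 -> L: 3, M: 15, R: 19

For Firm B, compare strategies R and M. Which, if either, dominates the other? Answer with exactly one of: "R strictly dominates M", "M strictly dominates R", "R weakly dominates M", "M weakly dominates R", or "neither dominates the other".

Compare R to M across every action of Firm A: Opt1: 1>-1, Opt2: 5>1, Opt3: 19>15.
Every comparison favours R, so R strictly dominates M.

R strictly dominates M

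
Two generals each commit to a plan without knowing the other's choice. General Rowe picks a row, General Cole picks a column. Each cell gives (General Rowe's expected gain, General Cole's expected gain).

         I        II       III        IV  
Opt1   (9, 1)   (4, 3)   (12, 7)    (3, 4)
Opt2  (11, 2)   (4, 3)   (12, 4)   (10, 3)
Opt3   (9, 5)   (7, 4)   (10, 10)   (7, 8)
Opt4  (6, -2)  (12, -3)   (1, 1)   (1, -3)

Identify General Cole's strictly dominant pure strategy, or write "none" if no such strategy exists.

III vs I: Opt1: 7>1, Opt2: 4>2, Opt3: 10>5, Opt4: 1>-2.
III vs II: Opt1: 7>3, Opt2: 4>3, Opt3: 10>4, Opt4: 1>-3.
III vs IV: Opt1: 7>4, Opt2: 4>3, Opt3: 10>8, Opt4: 1>-3.
III strictly beats every other strategy against every opponent action, so it is strictly dominant.

III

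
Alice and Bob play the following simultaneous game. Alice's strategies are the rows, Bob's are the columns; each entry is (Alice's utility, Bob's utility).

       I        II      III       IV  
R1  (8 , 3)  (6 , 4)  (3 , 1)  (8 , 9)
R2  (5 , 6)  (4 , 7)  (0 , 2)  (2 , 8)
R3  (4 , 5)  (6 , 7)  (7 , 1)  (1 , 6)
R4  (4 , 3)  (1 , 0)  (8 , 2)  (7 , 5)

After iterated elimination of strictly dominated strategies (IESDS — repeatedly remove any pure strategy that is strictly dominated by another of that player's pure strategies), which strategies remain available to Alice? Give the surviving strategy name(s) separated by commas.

Row R2 is eliminated: R1 beats it against every remaining column (I: 8>5, II: 6>4, III: 3>0, IV: 8>2).
Bob's strategy I is strictly dominated by IV (R1: 9>3, R3: 6>5, R4: 5>3) and is removed.
Bob's strategy III is strictly dominated by IV (R1: 9>1, R3: 6>1, R4: 5>2) and is removed.
Alice's strategy R4 is strictly dominated by R1 (II: 6>1, IV: 8>7) and is removed.
Among the remaining strategies, none is strictly dominated by another pure strategy of the same player, so the elimination stops.
Surviving strategies — Alice: {R1, R3}; Bob: {II, IV}.

R1, R3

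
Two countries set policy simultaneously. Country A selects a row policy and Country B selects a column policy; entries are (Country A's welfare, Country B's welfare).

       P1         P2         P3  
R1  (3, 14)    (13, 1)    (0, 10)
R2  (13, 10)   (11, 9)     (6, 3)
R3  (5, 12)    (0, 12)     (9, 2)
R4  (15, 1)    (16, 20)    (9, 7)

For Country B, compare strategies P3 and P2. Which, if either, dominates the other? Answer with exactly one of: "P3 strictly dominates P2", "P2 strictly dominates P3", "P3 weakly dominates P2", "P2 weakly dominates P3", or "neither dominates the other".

neither dominates the other

P3's payoffs vs P2's, by Country A's action — R1: 10>1, R2: 3<9, R3: 2<12, R4: 7<20.
P3 does better at R1 but worse at R2, R3, R4; neither strategy dominates the other.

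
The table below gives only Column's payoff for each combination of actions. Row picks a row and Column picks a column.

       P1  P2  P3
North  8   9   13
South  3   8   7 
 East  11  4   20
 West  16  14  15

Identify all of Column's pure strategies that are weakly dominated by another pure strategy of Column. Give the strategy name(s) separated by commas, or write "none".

none

P1 is not dominated — it holds its own against P2 at East (11>4); P3 at West (16>15).
P2 is not dominated — it holds its own against P1 at North (9>8); P3 at South (8>7).
Nothing dominates P3: P1 at North (13>8); P2 at North (13>9).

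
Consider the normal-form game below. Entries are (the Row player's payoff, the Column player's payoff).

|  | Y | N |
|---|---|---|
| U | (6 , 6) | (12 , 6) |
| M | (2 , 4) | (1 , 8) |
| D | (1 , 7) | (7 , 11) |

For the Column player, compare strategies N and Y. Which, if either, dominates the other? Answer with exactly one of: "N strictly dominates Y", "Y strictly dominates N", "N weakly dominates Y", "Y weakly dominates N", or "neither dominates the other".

Compare N to Y across every action of the Row player: U: 6=6, M: 8>4, D: 11>7.
N is at least as good everywhere and strictly better somewhere (tied only at U), so N weakly but not strictly dominates Y.

N weakly dominates Y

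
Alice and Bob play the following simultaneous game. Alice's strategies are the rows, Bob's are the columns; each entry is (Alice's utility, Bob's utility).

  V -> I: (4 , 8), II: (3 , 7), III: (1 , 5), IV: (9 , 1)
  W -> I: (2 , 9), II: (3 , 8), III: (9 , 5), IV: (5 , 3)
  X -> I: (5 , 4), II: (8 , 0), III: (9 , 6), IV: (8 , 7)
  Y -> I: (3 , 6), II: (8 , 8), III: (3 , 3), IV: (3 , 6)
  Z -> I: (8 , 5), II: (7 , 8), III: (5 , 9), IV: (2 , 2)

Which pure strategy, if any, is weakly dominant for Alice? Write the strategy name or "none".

none

V fails to dominate W at III (1<9).
W fails to dominate V at I (2<4).
X fails to dominate V at IV (8<9).
Y fails to dominate V at I (3<4).
Z fails to dominate V at IV (2<9).
No single strategy dominates all the others.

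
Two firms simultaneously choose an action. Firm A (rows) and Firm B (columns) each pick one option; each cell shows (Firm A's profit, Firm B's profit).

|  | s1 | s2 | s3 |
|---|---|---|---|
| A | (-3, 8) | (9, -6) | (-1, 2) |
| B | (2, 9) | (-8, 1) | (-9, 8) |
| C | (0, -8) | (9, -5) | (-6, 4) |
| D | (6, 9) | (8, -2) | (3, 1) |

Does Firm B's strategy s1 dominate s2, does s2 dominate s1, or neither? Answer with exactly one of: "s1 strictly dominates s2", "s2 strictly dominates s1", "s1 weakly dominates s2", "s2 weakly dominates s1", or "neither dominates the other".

neither dominates the other

Compare s1 to s2 across every action of Firm A: A: 8>-6, B: 9>1, C: -8<-5, D: 9>-2.
s1 does better at A, B, D but worse at C; neither strategy dominates the other.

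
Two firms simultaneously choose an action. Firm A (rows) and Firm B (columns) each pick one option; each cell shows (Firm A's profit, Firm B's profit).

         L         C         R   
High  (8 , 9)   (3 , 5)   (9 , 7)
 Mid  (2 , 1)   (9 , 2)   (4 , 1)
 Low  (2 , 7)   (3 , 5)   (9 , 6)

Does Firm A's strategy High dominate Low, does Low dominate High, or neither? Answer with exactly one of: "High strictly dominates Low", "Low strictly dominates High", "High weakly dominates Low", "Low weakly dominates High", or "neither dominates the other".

High's payoffs vs Low's, by Firm B's action — L: 8>2, C: 3=3, R: 9=9.
High is at least as good everywhere and strictly better somewhere (tied only at C, R), so High weakly but not strictly dominates Low.

High weakly dominates Low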